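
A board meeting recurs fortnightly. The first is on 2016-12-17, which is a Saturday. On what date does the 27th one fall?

2017-12-16

The 27th occurrence is 26 intervals after the first: 26 × 14 = 364 days after 2016-12-17.
December has 31 days — 14 days to the end of December leaves 350.
January has 31 days (319 left).
February has 28 days (291 left).
March has 31 days (260 left).
April has 30 days (230 left).
May has 31 days (199 left).
June has 30 days (169 left).
July has 31 days (138 left).
August has 31 days (107 left).
September has 30 days (77 left).
October has 31 days (46 left).
November has 30 days (16 left).
16 days into December → 2017-12-16.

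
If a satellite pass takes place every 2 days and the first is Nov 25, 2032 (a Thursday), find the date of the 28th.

Jan 18, 2033

The 28th occurrence is 27 intervals after the first: 27 × 2 = 54 days after Nov 25, 2032.
Nov has 30 days — 5 days to the end of Nov leaves 49.
Dec has 31 days (18 left).
18 days into Jan → Jan 18, 2033.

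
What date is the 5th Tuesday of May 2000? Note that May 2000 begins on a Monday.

May 2000 begins on a Monday, so the first Tuesday is May 2 (1 day later).
The 5th Tuesday is 4 weeks later: 2 + 28 = 30.

30 May 2000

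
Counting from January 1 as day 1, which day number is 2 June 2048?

Days in months before June: 31 + 29 + 31 + 30 + 31 = 152.
Plus 2 days into June → day 154.

154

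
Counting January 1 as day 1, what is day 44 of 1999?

January has 31 days (44 − 31 = 13 remain).
13 into February → February 13.

1999-02-13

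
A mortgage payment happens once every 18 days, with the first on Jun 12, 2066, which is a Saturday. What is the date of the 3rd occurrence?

The 3rd occurrence is 2 intervals after the first: 2 × 18 = 36 days after Jun 12, 2066.
Jun has 30 days — 18 days to the end of Jun leaves 18.
18 days into Jul → Jul 18, 2066.

Jul 18, 2066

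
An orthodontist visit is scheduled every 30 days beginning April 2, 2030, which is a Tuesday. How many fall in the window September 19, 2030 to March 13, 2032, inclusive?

Occurrences land 30·i days after April 2, 2030 for i = 0, 1, 2, …
September 19, 2030 is 170 days after the start; 170 ÷ 30 = 5 remainder 20; since the remainder is 20, round up to i = 6. First occurrence in the window: #7 on September 29, 2030 (6×30 = 180 days in).
March 13, 2032 is 711 days after the start; 711 ÷ 30 = 23 remainder 21. Last occurrence in the window: #24 on February 21, 2032.
Occurrences #7 through #24: 18 in total.

18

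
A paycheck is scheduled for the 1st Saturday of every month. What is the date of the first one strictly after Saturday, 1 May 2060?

May 2060 starts on a Saturday, so its 1st Saturday is 1 May 2060.
That is not after 1 May 2060, so look at June 2060.
June 2060 starts on a Tuesday, so its 1st Saturday is 5 June 2060 (4 days in).

5 June 2060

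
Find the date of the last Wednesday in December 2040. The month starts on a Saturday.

December 2040 begins on a Saturday, so the first Wednesday is December 5 (4 days later).
December 2040 has 31 days. Adding weeks: 5, 12, 19, 26 — the last one ≤ 31 is the 26th.

26 December 2040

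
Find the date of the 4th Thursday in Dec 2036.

The first Thursday of Dec 2036 is Dec 4.
The 4th Thursday is 3 weeks later: 4 + 21 = 25.

Dec 25, 2036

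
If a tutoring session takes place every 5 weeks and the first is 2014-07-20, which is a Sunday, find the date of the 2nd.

2014-08-24

The 2nd occurrence is 1 interval after the first: 1 × 35 = 35 days after 2014-07-20.
July has 31 days — 11 days to the end of July leaves 24.
24 days into August → 2014-08-24.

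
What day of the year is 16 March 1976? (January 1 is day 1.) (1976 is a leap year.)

Days in months before March: 31 + 29 = 60.
Plus 16 days into March → day 76.

76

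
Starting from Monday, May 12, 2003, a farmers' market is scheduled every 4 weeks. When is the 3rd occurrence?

July 7, 2003

The 3rd occurrence is 2 intervals after the first: 2 × 28 = 56 days after May 12, 2003.
May has 31 days — 19 days to the end of May leaves 37.
June has 30 days (7 left).
7 days into July → July 7, 2003.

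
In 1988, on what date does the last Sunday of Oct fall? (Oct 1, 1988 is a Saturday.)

Oct 1988 begins on a Saturday, so the first Sunday is Oct 2 (1 day later).
Oct 1988 has 31 days. Adding weeks: 2, 9, 16, 23, 30 — the last one ≤ 31 is the 30th.

Oct 30, 1988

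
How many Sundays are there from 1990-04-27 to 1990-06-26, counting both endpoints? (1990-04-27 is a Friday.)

9

1990-04-27 is a Friday; the first Sunday on or after it is 1990-04-29 (2 days later).
From 1990-04-29 to 1990-06-26: 1 + 31 + 26 = 58 days (rest of April, May, June).
58 ÷ 7 = 8 full weeks with remainder 2, so 8 more Sundays after the first → 9.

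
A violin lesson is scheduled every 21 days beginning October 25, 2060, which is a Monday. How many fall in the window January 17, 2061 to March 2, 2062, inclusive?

Occurrences land 21·i days after October 25, 2060 for i = 0, 1, 2, …
January 17, 2061 is 84 days after the start; 84 ÷ 21 = 4 remainder 0. First occurrence in the window: #5 on January 17, 2061 (4×21 = 84 days in).
March 2, 2062 is 493 days after the start; 493 ÷ 21 = 23 remainder 10. Last occurrence in the window: #24 on February 20, 2062.
Occurrences #5 through #24: 20 in total.

20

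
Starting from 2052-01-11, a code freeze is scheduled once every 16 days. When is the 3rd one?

2052-02-12

The 3rd occurrence is 2 intervals after the first: 2 × 16 = 32 days after 2052-01-11.
January has 31 days — 20 days to the end of January leaves 12.
12 days into February → 2052-02-12.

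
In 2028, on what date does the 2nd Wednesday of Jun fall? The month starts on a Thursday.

Jun 14, 2028

Jun 2028 begins on a Thursday, so the first Wednesday is Jun 7 (6 days later).
The 2nd Wednesday is 1 weeks later: 7 + 7 = 14.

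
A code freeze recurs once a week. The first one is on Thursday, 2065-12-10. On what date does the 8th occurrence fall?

2066-01-28

The 8th occurrence is 7 intervals after the first: 7 × 7 = 49 days after 2065-12-10.
December has 31 days — 21 days to the end of December leaves 28.
28 days into January → 2066-01-28.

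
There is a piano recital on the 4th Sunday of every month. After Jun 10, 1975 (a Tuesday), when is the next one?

Jun 22, 1975

Jun 1975 starts on a Sunday; its first Sunday is the 1st, so the 4th Sunday is the 22nd — Jun 22, 1975.
Jun 22, 1975 is after Jun 10, 1975, so that is the next one.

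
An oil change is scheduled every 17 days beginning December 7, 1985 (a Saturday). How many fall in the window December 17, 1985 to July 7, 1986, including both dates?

12

Occurrences land 17·i days after December 7, 1985 for i = 0, 1, 2, …
December 17, 1985 is 10 days after the start; 10 ÷ 17 = 0 remainder 10; since the remainder is 10, round up to i = 1. First occurrence in the window: #2 on December 24, 1985 (1×17 = 17 days in).
July 7, 1986 is 212 days after the start; 212 ÷ 17 = 12 remainder 8. Last occurrence in the window: #13 on June 29, 1986.
Occurrences #2 through #13: 12 in total.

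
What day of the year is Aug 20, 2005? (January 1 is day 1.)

232

Days in months before Aug: 31 + 28 + 31 + 30 + 31 + 30 + 31 = 212.
Plus 20 days into Aug → day 232.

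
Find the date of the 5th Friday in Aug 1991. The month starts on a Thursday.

Aug 30, 1991

Aug 1991 begins on a Thursday, so the first Friday is Aug 2 (1 day later).
The 5th Friday is 4 weeks later: 2 + 28 = 30.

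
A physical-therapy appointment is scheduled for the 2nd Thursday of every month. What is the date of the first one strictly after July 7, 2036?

July 2036 starts on a Tuesday; its first Thursday is the 3rd, so the 2nd Thursday is the 10th — July 10, 2036.
July 10, 2036 is after July 7, 2036, so that is the next one.

July 10, 2036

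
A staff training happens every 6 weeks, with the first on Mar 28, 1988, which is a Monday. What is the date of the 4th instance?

The 4th occurrence is 3 intervals after the first: 3 × 42 = 126 days after Mar 28, 1988.
Mar has 31 days — 3 days to the end of Mar leaves 123.
Apr has 30 days (93 left).
May has 31 days (62 left).
Jun has 30 days (32 left).
Jul has 31 days (1 left).
1 day into Aug → Aug 1, 1988.

Aug 1, 1988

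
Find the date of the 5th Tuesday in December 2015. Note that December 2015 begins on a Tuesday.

December 2015 begins on a Tuesday, so the first Tuesday is December 1.
The 5th Tuesday is 4 weeks later: 1 + 28 = 29.

2015-12-29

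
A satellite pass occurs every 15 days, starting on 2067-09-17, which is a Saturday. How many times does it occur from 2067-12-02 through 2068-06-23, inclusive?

Occurrences land 15·i days after 2067-09-17 for i = 0, 1, 2, …
2067-12-02 is 76 days after the start; 76 ÷ 15 = 5 remainder 1; since the remainder is 1, round up to i = 6. First occurrence in the window: #7 on 2067-12-16 (6×15 = 90 days in).
2068-06-23 is 280 days after the start; 280 ÷ 15 = 18 remainder 10. Last occurrence in the window: #19 on 2068-06-13.
Occurrences #7 through #19: 13 in total.

13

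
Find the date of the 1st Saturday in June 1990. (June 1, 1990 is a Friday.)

June 1990 begins on a Friday, so the first Saturday is June 2 (1 day later).

June 2, 1990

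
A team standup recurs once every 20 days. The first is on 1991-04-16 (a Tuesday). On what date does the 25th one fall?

The 25th occurrence is 24 intervals after the first: 24 × 20 = 480 days after 1991-04-16.
April has 30 days — 14 days to the end of April leaves 466.
From end of April to end of 1991 is 245 days (221 left).
January has 31 days (190 left).
February has 29 days (161 left).
March has 31 days (130 left).
April has 30 days (100 left).
May has 31 days (69 left).
June has 30 days (39 left).
July has 31 days (8 left).
8 days into August → 1992-08-08.

1992-08-08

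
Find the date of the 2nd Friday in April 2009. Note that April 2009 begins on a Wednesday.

April 2009 begins on a Wednesday, so the first Friday is April 3 (2 days later).
The 2nd Friday is 1 weeks later: 3 + 7 = 10.

2009-04-10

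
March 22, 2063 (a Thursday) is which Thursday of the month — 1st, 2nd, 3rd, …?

Day 22 falls in week ⌈22/7⌉ of the month.
Days 1–7 hold the 1st Thursday, 8–14 the 2nd, 15–21 the 3rd, 22–28 the 4th, 29–31 the 5th.
22 is in the range for the 4th.

4th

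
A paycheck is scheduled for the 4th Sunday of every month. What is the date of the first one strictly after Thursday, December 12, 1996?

December 22, 1996

December 1996 starts on a Sunday; its first Sunday is the 1st, so the 4th Sunday is the 22nd — December 22, 1996.
December 22, 1996 is after December 12, 1996, so that is the next one.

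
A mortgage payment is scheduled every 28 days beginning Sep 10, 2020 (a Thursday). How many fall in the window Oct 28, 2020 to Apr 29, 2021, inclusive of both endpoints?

7

Occurrences land 28·i days after Sep 10, 2020 for i = 0, 1, 2, …
Oct 28, 2020 is 48 days after the start; 48 ÷ 28 = 1 remainder 20; since the remainder is 20, round up to i = 2. First occurrence in the window: #3 on Nov 5, 2020 (2×28 = 56 days in).
Apr 29, 2021 is 231 days after the start; 231 ÷ 28 = 8 remainder 7. Last occurrence in the window: #9 on Apr 22, 2021.
Occurrences #3 through #9: 7 in total.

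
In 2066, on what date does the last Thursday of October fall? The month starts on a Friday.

October 2066 begins on a Friday, so the first Thursday is October 7 (6 days later).
October 2066 has 31 days. Adding weeks: 7, 14, 21, 28 — the last one ≤ 31 is the 28th.

28 October 2066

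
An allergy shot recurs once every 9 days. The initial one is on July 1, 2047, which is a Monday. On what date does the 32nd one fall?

The 32nd occurrence is 31 intervals after the first: 31 × 9 = 279 days after July 1, 2047.
July has 31 days — 30 days to the end of July leaves 249.
August has 31 days (218 left).
September has 30 days (188 left).
October has 31 days (157 left).
November has 30 days (127 left).
December has 31 days (96 left).
January has 31 days (65 left).
February has 29 days (36 left).
March has 31 days (5 left).
5 days into April → April 5, 2048.

April 5, 2048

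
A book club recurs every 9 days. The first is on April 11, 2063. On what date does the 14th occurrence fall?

The 14th occurrence is 13 intervals after the first: 13 × 9 = 117 days after April 11, 2063.
April has 30 days — 19 days to the end of April leaves 98.
May has 31 days (67 left).
June has 30 days (37 left).
July has 31 days (6 left).
6 days into August → August 6, 2063.

August 6, 2063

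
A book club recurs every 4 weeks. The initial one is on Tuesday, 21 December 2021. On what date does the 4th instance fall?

15 March 2022

The 4th occurrence is 3 intervals after the first: 3 × 28 = 84 days after 21 December 2021.
December has 31 days — 10 days to the end of December leaves 74.
January has 31 days (43 left).
February has 28 days (15 left).
15 days into March → 15 March 2022.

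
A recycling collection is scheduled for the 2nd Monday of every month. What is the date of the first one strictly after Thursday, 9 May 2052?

May 2052 starts on a Wednesday; its first Monday is the 6th, so the 2nd Monday is the 13th — 13 May 2052.
13 May 2052 is after 9 May 2052, so that is the next one.

13 May 2052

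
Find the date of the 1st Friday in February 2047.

February 2047 begins on a Friday, so the first Friday is February 1.

1 February 2047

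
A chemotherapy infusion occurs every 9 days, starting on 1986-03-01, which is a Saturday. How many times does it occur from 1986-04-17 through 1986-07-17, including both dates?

10

Occurrences land 9·i days after 1986-03-01 for i = 0, 1, 2, …
1986-04-17 is 47 days after the start; 47 ÷ 9 = 5 remainder 2; since the remainder is 2, round up to i = 6. First occurrence in the window: #7 on 1986-04-24 (6×9 = 54 days in).
1986-07-17 is 138 days after the start; 138 ÷ 9 = 15 remainder 3. Last occurrence in the window: #16 on 1986-07-14.
Occurrences #7 through #16: 10 in total.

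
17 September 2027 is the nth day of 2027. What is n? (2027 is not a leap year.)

260

Days in months before September: 31 + 28 + 31 + 30 + 31 + 30 + 31 + 31 = 243.
Plus 17 days into September → day 260.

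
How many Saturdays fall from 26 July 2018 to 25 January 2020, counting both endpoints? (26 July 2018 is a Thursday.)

79

26 July 2018 is a Thursday; the first Saturday on or after it is 28 July 2018 (2 days later).
From 28 July 2018 to 25 January 2020: 156 + 365 + 25 = 546 days (rest of 2018, 2019, to 25 January 2020 in 2020).
546 ÷ 7 = 78 full weeks with remainder 0, so 78 more Saturdays after the first → 79.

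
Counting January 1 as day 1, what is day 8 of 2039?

8 into Jan → Jan 8.

Jan 8, 2039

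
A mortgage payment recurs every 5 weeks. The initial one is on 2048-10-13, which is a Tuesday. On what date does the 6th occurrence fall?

2049-04-06

The 6th occurrence is 5 intervals after the first: 5 × 35 = 175 days after 2048-10-13.
October has 31 days — 18 days to the end of October leaves 157.
November has 30 days (127 left).
December has 31 days (96 left).
January has 31 days (65 left).
February has 28 days (37 left).
March has 31 days (6 left).
6 days into April → 2049-04-06.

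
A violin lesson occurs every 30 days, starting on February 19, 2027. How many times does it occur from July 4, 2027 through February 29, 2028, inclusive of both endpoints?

Occurrences land 30·i days after February 19, 2027 for i = 0, 1, 2, …
July 4, 2027 is 135 days after the start; 135 ÷ 30 = 4 remainder 15; since the remainder is 15, round up to i = 5. First occurrence in the window: #6 on July 19, 2027 (5×30 = 150 days in).
February 29, 2028 is 375 days after the start; 375 ÷ 30 = 12 remainder 15. Last occurrence in the window: #13 on February 14, 2028.
Occurrences #6 through #13: 8 in total.

8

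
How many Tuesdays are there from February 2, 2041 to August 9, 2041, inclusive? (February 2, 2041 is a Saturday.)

February 2, 2041 is a Saturday; the first Tuesday on or after it is February 5, 2041 (3 days later).
From February 5, 2041 to August 9, 2041: 23 + 31 + 30 + 31 + 30 + 31 + 9 = 185 days (rest of February, March, April, May, June, July, August).
185 ÷ 7 = 26 full weeks with remainder 3, so 26 more Tuesdays after the first → 27.

27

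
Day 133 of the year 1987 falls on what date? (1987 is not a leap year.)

May 13, 1987

January has 31 days (133 − 31 = 102 remain).
February has 28 days (102 − 28 = 74 remain).
March has 31 days (74 − 31 = 43 remain).
April has 30 days (43 − 30 = 13 remain).
13 into May → May 13.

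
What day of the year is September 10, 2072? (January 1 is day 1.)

Days in months before September: 31 + 29 + 31 + 30 + 31 + 30 + 31 + 31 = 244.
Plus 10 days into September → day 254.

254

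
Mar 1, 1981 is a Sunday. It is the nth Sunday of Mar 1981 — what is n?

Day 1 falls in week ⌈1/7⌉ of the month.
Days 1–7 hold the 1st Sunday, 8–14 the 2nd, 15–21 the 3rd, 22–28 the 4th, 29–31 the 5th.
1 is in the range for the 1st.

1st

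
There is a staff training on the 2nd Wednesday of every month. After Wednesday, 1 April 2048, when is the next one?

April 2048 starts on a Wednesday; its first Wednesday is the 1st, so the 2nd Wednesday is the 8th — 8 April 2048.
8 April 2048 is after 1 April 2048, so that is the next one.

8 April 2048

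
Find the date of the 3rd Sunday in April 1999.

The first Sunday of April 1999 is April 4.
The 3rd Sunday is 2 weeks later: 4 + 14 = 18.

1999-04-18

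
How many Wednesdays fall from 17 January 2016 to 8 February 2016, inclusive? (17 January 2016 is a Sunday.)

17 January 2016 is a Sunday; the first Wednesday on or after it is 20 January 2016 (3 days later).
From 20 January 2016 to 8 February 2016: 11 + 8 = 19 days (rest of January, February).
19 ÷ 7 = 2 full weeks with remainder 5, so 2 more Wednesdays after the first → 3.

3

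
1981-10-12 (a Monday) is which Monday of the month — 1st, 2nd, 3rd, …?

Day 12 falls in week ⌈12/7⌉ of the month.
Days 1–7 hold the 1st Monday, 8–14 the 2nd, 15–21 the 3rd, 22–28 the 4th, 29–31 the 5th.
12 is in the range for the 2nd.

2nd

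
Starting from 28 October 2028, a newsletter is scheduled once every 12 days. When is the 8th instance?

The 8th occurrence is 7 intervals after the first: 7 × 12 = 84 days after 28 October 2028.
October has 31 days — 3 days to the end of October leaves 81.
November has 30 days (51 left).
December has 31 days (20 left).
20 days into January → 20 January 2029.

20 January 2029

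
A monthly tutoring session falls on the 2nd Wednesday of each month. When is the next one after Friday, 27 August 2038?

8 September 2038

August 2038 starts on a Sunday; its first Wednesday is the 4th, so the 2nd Wednesday is the 11th — 11 August 2038.
That is not after 27 August 2038, so look at September 2038.
September 2038 starts on a Wednesday; its first Wednesday is the 1st, so the 2nd Wednesday is the 8th — 8 September 2038.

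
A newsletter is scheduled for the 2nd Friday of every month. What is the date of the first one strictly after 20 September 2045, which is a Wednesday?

13 October 2045

September 2045 starts on a Friday; its first Friday is the 1st, so the 2nd Friday is the 8th — 8 September 2045.
That is not after 20 September 2045, so look at October 2045.
October 2045 starts on a Sunday; its first Friday is the 6th, so the 2nd Friday is the 13th — 13 October 2045.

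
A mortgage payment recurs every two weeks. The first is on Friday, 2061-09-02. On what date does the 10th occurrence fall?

2062-01-06

The 10th occurrence is 9 intervals after the first: 9 × 14 = 126 days after 2061-09-02.
September has 30 days — 28 days to the end of September leaves 98.
October has 31 days (67 left).
November has 30 days (37 left).
December has 31 days (6 left).
6 days into January → 2062-01-06.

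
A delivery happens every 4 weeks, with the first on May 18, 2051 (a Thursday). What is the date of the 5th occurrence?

September 7, 2051

The 5th occurrence is 4 intervals after the first: 4 × 28 = 112 days after May 18, 2051.
May has 31 days — 13 days to the end of May leaves 99.
June has 30 days (69 left).
July has 31 days (38 left).
August has 31 days (7 left).
7 days into September → September 7, 2051.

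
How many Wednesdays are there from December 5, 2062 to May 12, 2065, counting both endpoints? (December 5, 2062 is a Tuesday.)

December 5, 2062 is a Tuesday; the first Wednesday on or after it is December 6, 2062 (1 day later).
From December 6, 2062 to May 12, 2065: 25 + 365 + 366 + 132 = 888 days (rest of 2062, 2063, 2064, to May 12, 2065 in 2065).
888 ÷ 7 = 126 full weeks with remainder 6, so 126 more Wednesdays after the first → 127.

127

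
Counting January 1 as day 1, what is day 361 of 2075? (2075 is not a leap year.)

January has 31 days (361 − 31 = 330 remain).
February has 28 days (330 − 28 = 302 remain).
March has 31 days (302 − 31 = 271 remain).
April has 30 days (271 − 30 = 241 remain).
May has 31 days (241 − 31 = 210 remain).
June has 30 days (210 − 30 = 180 remain).
July has 31 days (180 − 31 = 149 remain).
August has 31 days (149 − 31 = 118 remain).
September has 30 days (118 − 30 = 88 remain).
October has 31 days (88 − 31 = 57 remain).
November has 30 days (57 − 30 = 27 remain).
27 into December → December 27.

December 27, 2075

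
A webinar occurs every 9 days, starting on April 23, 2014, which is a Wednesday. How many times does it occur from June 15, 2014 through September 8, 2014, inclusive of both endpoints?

10

Occurrences land 9·i days after April 23, 2014 for i = 0, 1, 2, …
June 15, 2014 is 53 days after the start; 53 ÷ 9 = 5 remainder 8; since the remainder is 8, round up to i = 6. First occurrence in the window: #7 on June 16, 2014 (6×9 = 54 days in).
September 8, 2014 is 138 days after the start; 138 ÷ 9 = 15 remainder 3. Last occurrence in the window: #16 on September 5, 2014.
Occurrences #7 through #16: 10 in total.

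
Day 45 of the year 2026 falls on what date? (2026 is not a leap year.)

Jan has 31 days (45 − 31 = 14 remain).
14 into Feb → Feb 14.

Feb 14, 2026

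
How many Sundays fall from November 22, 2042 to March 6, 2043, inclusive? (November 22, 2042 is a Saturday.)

November 22, 2042 is a Saturday; the first Sunday on or after it is November 23, 2042 (1 day later).
From November 23, 2042 to March 6, 2043: 7 + 31 + 31 + 28 + 6 = 103 days (rest of November, December, January, February, March).
103 ÷ 7 = 14 full weeks with remainder 5, so 14 more Sundays after the first → 15.

15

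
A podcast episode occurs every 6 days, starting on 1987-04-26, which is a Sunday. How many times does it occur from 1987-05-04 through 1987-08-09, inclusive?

Occurrences land 6·i days after 1987-04-26 for i = 0, 1, 2, …
1987-05-04 is 8 days after the start; 8 ÷ 6 = 1 remainder 2; since the remainder is 2, round up to i = 2. First occurrence in the window: #3 on 1987-05-08 (2×6 = 12 days in).
1987-08-09 is 105 days after the start; 105 ÷ 6 = 17 remainder 3. Last occurrence in the window: #18 on 1987-08-06.
Occurrences #3 through #18: 16 in total.

16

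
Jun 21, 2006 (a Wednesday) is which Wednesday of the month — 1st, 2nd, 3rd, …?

Day 21 falls in week ⌈21/7⌉ of the month.
Days 1–7 hold the 1st Wednesday, 8–14 the 2nd, 15–21 the 3rd, 22–28 the 4th, 29–31 the 5th.
21 is in the range for the 3rd.

3rd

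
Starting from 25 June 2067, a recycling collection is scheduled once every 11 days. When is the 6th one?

19 August 2067

The 6th occurrence is 5 intervals after the first: 5 × 11 = 55 days after 25 June 2067.
June has 30 days — 5 days to the end of June leaves 50.
July has 31 days (19 left).
19 days into August → 19 August 2067.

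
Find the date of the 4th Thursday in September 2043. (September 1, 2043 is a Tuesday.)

2043-09-24

September 2043 begins on a Tuesday, so the first Thursday is September 3 (2 days later).
The 4th Thursday is 3 weeks later: 3 + 21 = 24.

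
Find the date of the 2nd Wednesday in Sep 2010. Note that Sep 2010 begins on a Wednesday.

Sep 2010 begins on a Wednesday, so the first Wednesday is Sep 1.
The 2nd Wednesday is 1 weeks later: 1 + 7 = 8.

Sep 8, 2010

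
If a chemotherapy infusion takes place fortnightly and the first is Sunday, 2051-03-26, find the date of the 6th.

2051-06-04

The 6th occurrence is 5 intervals after the first: 5 × 14 = 70 days after 2051-03-26.
March has 31 days — 5 days to the end of March leaves 65.
April has 30 days (35 left).
May has 31 days (4 left).
4 days into June → 2051-06-04.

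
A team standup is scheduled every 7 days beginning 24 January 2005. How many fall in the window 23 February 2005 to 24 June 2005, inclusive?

Occurrences land 7·i days after 24 January 2005 for i = 0, 1, 2, …
23 February 2005 is 30 days after the start; 30 ÷ 7 = 4 remainder 2; since the remainder is 2, round up to i = 5. First occurrence in the window: #6 on 28 February 2005 (5×7 = 35 days in).
24 June 2005 is 151 days after the start; 151 ÷ 7 = 21 remainder 4. Last occurrence in the window: #22 on 20 June 2005.
Occurrences #6 through #22: 17 in total.

17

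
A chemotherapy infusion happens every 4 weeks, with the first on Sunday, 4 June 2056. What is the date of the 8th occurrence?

The 8th occurrence is 7 intervals after the first: 7 × 28 = 196 days after 4 June 2056.
June has 30 days — 26 days to the end of June leaves 170.
July has 31 days (139 left).
August has 31 days (108 left).
September has 30 days (78 left).
October has 31 days (47 left).
November has 30 days (17 left).
17 days into December → 17 December 2056.

17 December 2056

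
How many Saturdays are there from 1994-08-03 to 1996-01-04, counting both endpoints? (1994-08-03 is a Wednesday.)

1994-08-03 is a Wednesday; the first Saturday on or after it is 1994-08-06 (3 days later).
From 1994-08-06 to 1996-01-04: 147 + 365 + 4 = 516 days (rest of 1994, 1995, to 1996-01-04 in 1996).
516 ÷ 7 = 73 full weeks with remainder 5, so 73 more Saturdays after the first → 74.

74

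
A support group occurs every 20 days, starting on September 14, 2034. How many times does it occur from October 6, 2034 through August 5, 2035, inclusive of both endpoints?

Occurrences land 20·i days after September 14, 2034 for i = 0, 1, 2, …
October 6, 2034 is 22 days after the start; 22 ÷ 20 = 1 remainder 2; since the remainder is 2, round up to i = 2. First occurrence in the window: #3 on October 24, 2034 (2×20 = 40 days in).
August 5, 2035 is 325 days after the start; 325 ÷ 20 = 16 remainder 5. Last occurrence in the window: #17 on July 31, 2035.
Occurrences #3 through #17: 15 in total.

15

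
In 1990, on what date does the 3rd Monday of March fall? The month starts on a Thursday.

March 1990 begins on a Thursday, so the first Monday is March 5 (4 days later).
The 3rd Monday is 2 weeks later: 5 + 14 = 19.

March 19, 1990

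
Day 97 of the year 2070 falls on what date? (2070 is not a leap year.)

January has 31 days (97 − 31 = 66 remain).
February has 28 days (66 − 28 = 38 remain).
March has 31 days (38 − 31 = 7 remain).
7 into April → April 7.

2070-04-07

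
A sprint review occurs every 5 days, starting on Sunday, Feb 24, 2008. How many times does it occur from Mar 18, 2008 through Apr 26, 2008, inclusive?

Occurrences land 5·i days after Feb 24, 2008 for i = 0, 1, 2, …
Mar 18, 2008 is 23 days after the start; 23 ÷ 5 = 4 remainder 3; since the remainder is 3, round up to i = 5. First occurrence in the window: #6 on Mar 20, 2008 (5×5 = 25 days in).
Apr 26, 2008 is 62 days after the start; 62 ÷ 5 = 12 remainder 2. Last occurrence in the window: #13 on Apr 24, 2008.
Occurrences #6 through #13: 8 in total.

8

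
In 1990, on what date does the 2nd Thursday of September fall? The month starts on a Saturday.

13 September 1990

September 1990 begins on a Saturday, so the first Thursday is September 6 (5 days later).
The 2nd Thursday is 1 weeks later: 6 + 7 = 13.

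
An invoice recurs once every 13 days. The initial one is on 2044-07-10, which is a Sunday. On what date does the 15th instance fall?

The 15th occurrence is 14 intervals after the first: 14 × 13 = 182 days after 2044-07-10.
July has 31 days — 21 days to the end of July leaves 161.
August has 31 days (130 left).
September has 30 days (100 left).
October has 31 days (69 left).
November has 30 days (39 left).
December has 31 days (8 left).
8 days into January → 2045-01-08.

2045-01-08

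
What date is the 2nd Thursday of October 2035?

The first Thursday of October 2035 is October 4.
The 2nd Thursday is 1 weeks later: 4 + 7 = 11.

October 11, 2035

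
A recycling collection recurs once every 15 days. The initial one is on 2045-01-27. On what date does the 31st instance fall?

2046-04-22

The 31st occurrence is 30 intervals after the first: 30 × 15 = 450 days after 2045-01-27.
January has 31 days — 4 days to the end of January leaves 446.
From end of January to end of 2045 is 334 days (112 left).
January has 31 days (81 left).
February has 28 days (53 left).
March has 31 days (22 left).
22 days into April → 2046-04-22.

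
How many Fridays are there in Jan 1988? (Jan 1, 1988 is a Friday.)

5

Jan 1, 1988 is a Friday; the first Friday on or after it is Jan 1, 1988.
From Jan 1, 1988 to Jan 31, 1988 is 31 − 1 = 30 days.
30 ÷ 7 = 4 full weeks with remainder 2, so 4 more Fridays after the first → 5.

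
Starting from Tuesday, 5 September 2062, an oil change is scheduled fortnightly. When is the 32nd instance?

The 32nd occurrence is 31 intervals after the first: 31 × 14 = 434 days after 5 September 2062.
September has 30 days — 25 days to the end of September leaves 409.
From end of September to end of 2062 is 92 days (317 left).
January has 31 days (286 left).
February has 28 days (258 left).
March has 31 days (227 left).
April has 30 days (197 left).
May has 31 days (166 left).
June has 30 days (136 left).
July has 31 days (105 left).
August has 31 days (74 left).
September has 30 days (44 left).
October has 31 days (13 left).
13 days into November → 13 November 2063.

13 November 2063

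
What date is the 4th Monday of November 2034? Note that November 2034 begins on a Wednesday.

November 2034 begins on a Wednesday, so the first Monday is November 6 (5 days later).
The 4th Monday is 3 weeks later: 6 + 21 = 27.

November 27, 2034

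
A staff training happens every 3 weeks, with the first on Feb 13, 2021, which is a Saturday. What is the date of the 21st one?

The 21st occurrence is 20 intervals after the first: 20 × 21 = 420 days after Feb 13, 2021.
Feb has 28 days — 15 days to the end of Feb leaves 405.
From end of Feb to end of 2021 is 306 days (99 left).
Jan has 31 days (68 left).
Feb has 28 days (40 left).
Mar has 31 days (9 left).
9 days into Apr → Apr 9, 2022.

Apr 9, 2022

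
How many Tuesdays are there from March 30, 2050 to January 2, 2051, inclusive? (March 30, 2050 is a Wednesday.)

39

March 30, 2050 is a Wednesday; the first Tuesday on or after it is April 5, 2050 (6 days later).
From April 5, 2050 to January 2, 2051: 25 + 31 + 30 + 31 + 31 + 30 + 31 + 30 + 31 + 2 = 272 days (rest of April, May, June, July, August, September, October, November, December, January).
272 ÷ 7 = 38 full weeks with remainder 6, so 38 more Tuesdays after the first → 39.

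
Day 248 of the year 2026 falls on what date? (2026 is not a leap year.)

Jan has 31 days (248 − 31 = 217 remain).
Feb has 28 days (217 − 28 = 189 remain).
Mar has 31 days (189 − 31 = 158 remain).
Apr has 30 days (158 − 30 = 128 remain).
May has 31 days (128 − 31 = 97 remain).
Jun has 30 days (97 − 30 = 67 remain).
Jul has 31 days (67 − 31 = 36 remain).
Aug has 31 days (36 − 31 = 5 remain).
5 into Sep → Sep 5.

Sep 5, 2026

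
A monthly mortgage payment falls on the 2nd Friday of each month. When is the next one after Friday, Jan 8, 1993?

Jan 1993 starts on a Friday; its first Friday is the 1st, so the 2nd Friday is the 8th — Jan 8, 1993.
That is not after Jan 8, 1993, so look at Feb 1993.
Feb 1993 starts on a Monday; its first Friday is the 5th, so the 2nd Friday is the 12th — Feb 12, 1993.

Feb 12, 1993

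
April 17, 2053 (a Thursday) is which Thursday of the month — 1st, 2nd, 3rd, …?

Day 17 falls in week ⌈17/7⌉ of the month.
Days 1–7 hold the 1st Thursday, 8–14 the 2nd, 15–21 the 3rd, 22–28 the 4th, 29–31 the 5th.
17 is in the range for the 3rd.

3rd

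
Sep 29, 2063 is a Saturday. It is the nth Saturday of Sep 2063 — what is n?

Day 29 falls in week ⌈29/7⌉ of the month.
Days 1–7 hold the 1st Saturday, 8–14 the 2nd, 15–21 the 3rd, 22–28 the 4th, 29–31 the 5th.
29 is in the range for the 5th.

5th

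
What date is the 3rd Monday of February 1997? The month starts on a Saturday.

17 February 1997

February 1997 begins on a Saturday, so the first Monday is February 3 (2 days later).
The 3rd Monday is 2 weeks later: 3 + 14 = 17.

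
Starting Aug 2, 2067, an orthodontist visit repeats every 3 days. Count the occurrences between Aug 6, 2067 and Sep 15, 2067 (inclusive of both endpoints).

Occurrences land 3·i days after Aug 2, 2067 for i = 0, 1, 2, …
Aug 6, 2067 is 4 days after the start; 4 ÷ 3 = 1 remainder 1; since the remainder is 1, round up to i = 2. First occurrence in the window: #3 on Aug 8, 2067 (2×3 = 6 days in).
Sep 15, 2067 is 44 days after the start; 44 ÷ 3 = 14 remainder 2. Last occurrence in the window: #15 on Sep 13, 2067.
Occurrences #3 through #15: 13 in total.

13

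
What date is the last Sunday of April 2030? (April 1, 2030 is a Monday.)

April 2030 begins on a Monday, so the first Sunday is April 7 (6 days later).
April 2030 has 30 days. Adding weeks: 7, 14, 21, 28 — the last one ≤ 30 is the 28th.

April 28, 2030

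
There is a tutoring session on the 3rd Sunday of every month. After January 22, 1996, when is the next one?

January 1996 starts on a Monday; its first Sunday is the 7th, so the 3rd Sunday is the 21st — January 21, 1996.
That is not after January 22, 1996, so look at February 1996.
February 1996 starts on a Thursday; its first Sunday is the 4th, so the 3rd Sunday is the 18th — February 18, 1996.

February 18, 1996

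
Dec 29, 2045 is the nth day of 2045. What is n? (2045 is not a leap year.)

363

Days in months before Dec: 31 + 28 + 31 + 30 + 31 + 30 + 31 + 31 + 30 + 31 + 30 = 334.
Plus 29 days into Dec → day 363.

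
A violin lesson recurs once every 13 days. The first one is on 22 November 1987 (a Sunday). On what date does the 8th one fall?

The 8th occurrence is 7 intervals after the first: 7 × 13 = 91 days after 22 November 1987.
November has 30 days — 8 days to the end of November leaves 83.
December has 31 days (52 left).
January has 31 days (21 left).
21 days into February → 21 February 1988.

21 February 1988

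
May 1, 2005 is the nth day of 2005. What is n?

121

Days in months before May: 31 + 28 + 31 + 30 = 120.
Plus 1 day into May → day 121.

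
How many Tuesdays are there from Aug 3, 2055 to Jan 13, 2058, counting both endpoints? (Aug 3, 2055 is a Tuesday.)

Aug 3, 2055 is a Tuesday; the first Tuesday on or after it is Aug 3, 2055.
From Aug 3, 2055 to Jan 13, 2058: 150 + 366 + 365 + 13 = 894 days (rest of 2055, 2056, 2057, to Jan 13, 2058 in 2058).
894 ÷ 7 = 127 full weeks with remainder 5, so 127 more Tuesdays after the first → 128.

128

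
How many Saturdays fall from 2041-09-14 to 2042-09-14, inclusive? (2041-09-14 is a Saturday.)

2041-09-14 is a Saturday; the first Saturday on or after it is 2041-09-14.
From 2041-09-14 to 2042-09-14: 108 + 257 = 365 days (rest of 2041, to 2042-09-14 in 2042).
365 ÷ 7 = 52 full weeks with remainder 1, so 52 more Saturdays after the first → 53.

53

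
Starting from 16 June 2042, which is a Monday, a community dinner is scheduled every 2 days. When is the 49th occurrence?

The 49th occurrence is 48 intervals after the first: 48 × 2 = 96 days after 16 June 2042.
June has 30 days — 14 days to the end of June leaves 82.
July has 31 days (51 left).
August has 31 days (20 left).
20 days into September → 20 September 2042.

20 September 2042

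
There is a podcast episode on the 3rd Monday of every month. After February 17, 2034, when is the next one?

February 20, 2034

February 2034 starts on a Wednesday; its first Monday is the 6th, so the 3rd Monday is the 20th — February 20, 2034.
February 20, 2034 is after February 17, 2034, so that is the next one.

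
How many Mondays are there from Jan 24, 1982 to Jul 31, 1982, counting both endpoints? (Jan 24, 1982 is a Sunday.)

Jan 24, 1982 is a Sunday; the first Monday on or after it is Jan 25, 1982 (1 day later).
From Jan 25, 1982 to Jul 31, 1982: 6 + 28 + 31 + 30 + 31 + 30 + 31 = 187 days (rest of Jan, Feb, Mar, Apr, May, Jun, Jul).
187 ÷ 7 = 26 full weeks with remainder 5, so 26 more Mondays after the first → 27.

27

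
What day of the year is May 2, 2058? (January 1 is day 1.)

122

Days in months before May: 31 + 28 + 31 + 30 = 120.
Plus 2 days into May → day 122.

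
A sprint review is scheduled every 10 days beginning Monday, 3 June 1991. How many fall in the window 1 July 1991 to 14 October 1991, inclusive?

11

Occurrences land 10·i days after 3 June 1991 for i = 0, 1, 2, …
1 July 1991 is 28 days after the start; 28 ÷ 10 = 2 remainder 8; since the remainder is 8, round up to i = 3. First occurrence in the window: #4 on 3 July 1991 (3×10 = 30 days in).
14 October 1991 is 133 days after the start; 133 ÷ 10 = 13 remainder 3. Last occurrence in the window: #14 on 11 October 1991.
Occurrences #4 through #14: 11 in total.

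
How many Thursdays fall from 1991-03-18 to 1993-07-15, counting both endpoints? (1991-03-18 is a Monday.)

1991-03-18 is a Monday; the first Thursday on or after it is 1991-03-21 (3 days later).
From 1991-03-21 to 1993-07-15: 285 + 366 + 196 = 847 days (rest of 1991, 1992, to 1993-07-15 in 1993).
847 ÷ 7 = 121 full weeks with remainder 0, so 121 more Thursdays after the first → 122.

122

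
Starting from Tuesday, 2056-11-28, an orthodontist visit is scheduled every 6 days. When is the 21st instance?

2057-03-28

The 21st occurrence is 20 intervals after the first: 20 × 6 = 120 days after 2056-11-28.
November has 30 days — 2 days to the end of November leaves 118.
December has 31 days (87 left).
January has 31 days (56 left).
February has 28 days (28 left).
28 days into March → 2057-03-28.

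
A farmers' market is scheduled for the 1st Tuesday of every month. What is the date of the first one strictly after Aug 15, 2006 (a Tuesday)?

Sep 5, 2006

Aug 2006 starts on a Tuesday, so its 1st Tuesday is Aug 1, 2006.
That is not after Aug 15, 2006, so look at Sep 2006.
Sep 2006 starts on a Friday, so its 1st Tuesday is Sep 5, 2006 (4 days in).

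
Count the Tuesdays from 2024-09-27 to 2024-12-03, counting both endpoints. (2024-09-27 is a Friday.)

2024-09-27 is a Friday; the first Tuesday on or after it is 2024-10-01 (4 days later).
From 2024-10-01 to 2024-12-03: 30 + 30 + 3 = 63 days (rest of October, November, December).
63 ÷ 7 = 9 full weeks with remainder 0, so 9 more Tuesdays after the first → 10.

10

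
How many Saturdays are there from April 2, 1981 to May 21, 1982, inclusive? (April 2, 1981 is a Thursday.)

59

April 2, 1981 is a Thursday; the first Saturday on or after it is April 4, 1981 (2 days later).
From April 4, 1981 to May 21, 1982: 271 + 141 = 412 days (rest of 1981, to May 21, 1982 in 1982).
412 ÷ 7 = 58 full weeks with remainder 6, so 58 more Saturdays after the first → 59.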